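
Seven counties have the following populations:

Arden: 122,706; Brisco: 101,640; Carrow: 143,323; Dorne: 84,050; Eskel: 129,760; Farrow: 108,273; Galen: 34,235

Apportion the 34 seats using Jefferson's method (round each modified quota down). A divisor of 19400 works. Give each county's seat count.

With modified divisor 19400: modified quotas Arden 6.325, Brisco 5.239, Carrow 7.388, Dorne 4.332, Eskel 6.689, Farrow 5.581, Galen 1.765.
Rounding down: Arden 6, Brisco 5, Carrow 7, Dorne 4, Eskel 6, Farrow 5, Galen 1 (total 34).

Arden=6; Brisco=5; Carrow=7; Dorne=4; Eskel=6; Farrow=5; Galen=1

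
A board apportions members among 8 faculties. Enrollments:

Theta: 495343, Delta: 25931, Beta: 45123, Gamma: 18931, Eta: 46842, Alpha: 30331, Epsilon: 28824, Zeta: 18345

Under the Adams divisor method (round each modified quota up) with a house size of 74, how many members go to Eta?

Standard divisor 709670/74 ≈ 9590.135; standard quotas: Theta 51.651, Delta 2.704, Beta 4.705, Gamma 1.974, Eta 4.884, Alpha 3.163, Epsilon 3.006, Zeta 1.913.
Rounding up gives 52, 3, 5, 2, 5, 4, 4, 2 = 77 seats, so the divisor must be adjusted.
With modified divisor 10000: modified quotas Theta 49.534, Delta 2.593, Beta 4.512, Gamma 1.893, Eta 4.684, Alpha 3.033, Epsilon 2.882, Zeta 1.835.
Rounding up: Theta 50, Delta 3, Beta 5, Gamma 2, Eta 5, Alpha 4, Epsilon 3, Zeta 2 (total 74).
Eta receives 5.

5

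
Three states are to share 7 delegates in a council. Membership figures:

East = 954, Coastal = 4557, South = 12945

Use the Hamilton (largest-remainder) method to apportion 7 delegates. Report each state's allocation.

East: 0; Coastal: 2; South: 5

Standard divisor: 18456 ÷ 7 ≈ 2636.571.
Standard quotas: East 0.3618, Coastal 1.7284, South 4.9098.
Lower quotas: East 0, Coastal 1, South 4 (sum 5, leaving 2 seats).
Remainders in descending order: South 0.9098, Coastal 0.7284, East 0.3618.
The surplus seats go to South, Coastal.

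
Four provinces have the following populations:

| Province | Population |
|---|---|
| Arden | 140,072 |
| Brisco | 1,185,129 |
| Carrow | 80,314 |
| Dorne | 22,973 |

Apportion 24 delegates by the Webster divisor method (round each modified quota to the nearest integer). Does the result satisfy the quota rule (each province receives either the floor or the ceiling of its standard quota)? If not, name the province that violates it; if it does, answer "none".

Brisco

Standard quotas: Arden 2.353, Brisco 19.911, Carrow 1.349, Dorne 0.386.
Webster allocation: Arden 2, Brisco 21, Carrow 1, Dorne 0.
Brisco has quota 19.911 (lower 19, upper 20) but receives 21 — outside the quota interval.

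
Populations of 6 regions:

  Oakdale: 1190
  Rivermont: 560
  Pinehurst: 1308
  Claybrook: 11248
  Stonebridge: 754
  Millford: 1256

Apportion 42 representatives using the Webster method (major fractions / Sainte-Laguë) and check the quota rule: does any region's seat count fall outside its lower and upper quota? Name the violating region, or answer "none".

Claybrook

Standard quotas: Oakdale 3.063, Rivermont 1.442, Pinehurst 3.367, Claybrook 28.954, Stonebridge 1.941, Millford 3.233.
Webster allocation: Oakdale 3, Rivermont 1, Pinehurst 3, Claybrook 30, Stonebridge 2, Millford 3.
Claybrook has quota 28.954 (lower 28, upper 29) but receives 30 — outside the quota interval.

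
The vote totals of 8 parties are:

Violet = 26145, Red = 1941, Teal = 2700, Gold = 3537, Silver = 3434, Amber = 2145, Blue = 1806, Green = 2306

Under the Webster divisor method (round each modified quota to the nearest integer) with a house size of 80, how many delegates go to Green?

4

Standard divisor 44014/80 ≈ 550.175; standard quotas: Violet 47.521, Red 3.528, Teal 4.908, Gold 6.429, Silver 6.242, Amber 3.899, Blue 3.283, Green 4.191.
Rounding to the nearest integer gives Violet 48, Red 4, Teal 5, Gold 6, Silver 6, Amber 4, Blue 3, Green 4 — total 80, matching the house size, so no adjustment is needed.
Green receives 4.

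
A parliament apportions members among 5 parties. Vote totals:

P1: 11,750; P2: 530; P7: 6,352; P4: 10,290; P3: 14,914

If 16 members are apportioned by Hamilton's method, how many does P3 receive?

6

Standard divisor: 43836 ÷ 16 ≈ 2739.75.
Standard quotas: P1 4.2887, P2 0.1934, P7 2.3185, P4 3.7558, P3 5.4436.
Lower quotas: P1 4, P2 0, P7 2, P4 3, P3 5 (sum 14, leaving 2 seats).
Remainders in descending order: P4 0.7558, P3 0.4436, P7 0.3185, P1 0.2887, P2 0.1934.
Largest remainders: P4, P3 receive the extra seats.
P3 receives 6.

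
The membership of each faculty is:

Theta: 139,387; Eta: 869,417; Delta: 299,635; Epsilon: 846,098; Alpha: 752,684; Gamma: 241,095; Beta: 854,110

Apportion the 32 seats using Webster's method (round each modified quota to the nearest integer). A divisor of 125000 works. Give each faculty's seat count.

Theta 1, Eta 7, Delta 2, Epsilon 7, Alpha 6, Gamma 2, Beta 7

With modified divisor 125000: modified quotas Theta 1.115, Eta 6.955, Delta 2.397, Epsilon 6.769, Alpha 6.021, Gamma 1.929, Beta 6.833.
Rounding to the nearest integer: Theta 1, Eta 7, Delta 2, Epsilon 7, Alpha 6, Gamma 2, Beta 7 (total 32).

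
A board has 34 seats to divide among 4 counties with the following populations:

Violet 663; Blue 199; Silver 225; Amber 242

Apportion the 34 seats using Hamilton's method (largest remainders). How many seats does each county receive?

Standard divisor: 1329 ÷ 34 ≈ 39.088.
Standard quotas: Violet 16.962, Blue 5.091, Silver 5.756, Amber 6.191.
Lower quotas: Violet 16, Blue 5, Silver 5, Amber 6 (sum 32, leaving 2 seats).
Remainders in descending order: Violet 0.962, Silver 0.756, Amber 0.191, Blue 0.091.
Largest remainders: Violet, Silver receive the extra seats.

Violet=17, Blue=5, Silver=6, Amber=6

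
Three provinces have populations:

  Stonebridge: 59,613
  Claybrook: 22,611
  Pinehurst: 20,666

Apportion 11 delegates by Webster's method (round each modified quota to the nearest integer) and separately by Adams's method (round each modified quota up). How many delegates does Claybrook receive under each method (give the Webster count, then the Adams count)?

2 and 3

Webster: Stonebridge 7, Claybrook 2, Pinehurst 2.
Adams: Stonebridge 6, Claybrook 3, Pinehurst 2.
Claybrook gets 2 under Webster and 3 under Adams.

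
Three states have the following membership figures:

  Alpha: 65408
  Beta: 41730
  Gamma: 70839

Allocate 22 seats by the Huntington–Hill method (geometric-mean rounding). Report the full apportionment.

Alpha=8; Beta=5; Gamma=9

With divisor 8028: modified quotas Alpha 8.147, Beta 5.198, Gamma 8.824.
Geometric-mean thresholds: Alpha √(8·9)=8.485, Beta √(5·6)=5.477, Gamma √(8·9)=8.485.
Each quota rounded against its threshold gives Alpha 8, Beta 5, Gamma 9 (total 22).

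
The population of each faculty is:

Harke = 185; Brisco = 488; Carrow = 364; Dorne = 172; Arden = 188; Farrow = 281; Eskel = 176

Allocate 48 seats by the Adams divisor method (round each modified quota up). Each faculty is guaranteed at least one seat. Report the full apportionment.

Harke=5, Brisco=12, Carrow=9, Dorne=5, Arden=5, Farrow=7, Eskel=5

Standard divisor 1854/48 ≈ 38.625; standard quotas: Harke 4.790, Brisco 12.634, Carrow 9.424, Dorne 4.453, Arden 4.867, Farrow 7.275, Eskel 4.557.
Rounding up gives 5, 13, 10, 5, 5, 8, 5 = 51 seats, so the divisor must be adjusted.
With modified divisor 42: modified quotas Harke 4.405, Brisco 11.619, Carrow 8.667, Dorne 4.095, Arden 4.476, Farrow 6.690, Eskel 4.190.
Rounding up: Harke 5, Brisco 12, Carrow 9, Dorne 5, Arden 5, Farrow 7, Eskel 5 (total 48).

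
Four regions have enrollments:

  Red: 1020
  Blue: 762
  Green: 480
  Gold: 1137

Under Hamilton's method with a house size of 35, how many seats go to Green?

Standard divisor: 3399 ÷ 35 ≈ 97.114.
Standard quotas: Red 10.503, Blue 7.846, Green 4.943, Gold 11.708.
Lower quotas: Red 10, Blue 7, Green 4, Gold 11 (sum 32, leaving 3 seats).
Remainders in descending order: Green 0.943, Blue 0.846, Gold 0.708, Red 0.503.
Largest remainders: Green, Blue, Gold receive the extra seats.
Green receives 5.

5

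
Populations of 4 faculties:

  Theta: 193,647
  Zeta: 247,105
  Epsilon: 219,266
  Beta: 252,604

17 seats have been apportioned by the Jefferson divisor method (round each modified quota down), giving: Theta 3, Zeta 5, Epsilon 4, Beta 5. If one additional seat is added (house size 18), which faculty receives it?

Theta

Priority for the next seat is population ÷ (current seats + 1).
Priorities: Theta 48411.750, Zeta 41184.167, Epsilon 43853.200, Beta 42100.667.
Highest priority: Theta.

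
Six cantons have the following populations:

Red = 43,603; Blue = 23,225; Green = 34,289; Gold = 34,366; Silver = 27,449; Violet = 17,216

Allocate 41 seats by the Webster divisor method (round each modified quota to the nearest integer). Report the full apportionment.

Standard divisor 180148/41 ≈ 4393.854; standard quotas: Red 9.924, Blue 5.286, Green 7.804, Gold 7.821, Silver 6.247, Violet 3.918.
Rounding to the nearest integer gives Red 10, Blue 5, Green 8, Gold 8, Silver 6, Violet 4 — total 41, matching the house size, so no adjustment is needed.

Red=10, Blue=5, Green=8, Gold=8, Silver=6, Violet=4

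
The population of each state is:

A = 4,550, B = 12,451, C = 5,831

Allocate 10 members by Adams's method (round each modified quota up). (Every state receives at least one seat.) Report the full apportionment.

A 2, B 5, C 3

Standard divisor 22832/10 ≈ 2283.2; standard quotas: A 1.993, B 5.453, C 2.554.
Rounding up gives 2, 6, 3 = 11 seats, so the divisor must be adjusted.
With modified divisor 2700: modified quotas A 1.685, B 4.611, C 2.160.
Rounding up: A 2, B 5, C 3 (total 10).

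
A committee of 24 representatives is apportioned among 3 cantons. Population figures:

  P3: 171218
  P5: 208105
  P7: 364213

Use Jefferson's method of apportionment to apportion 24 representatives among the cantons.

P3 5, P5 7, P7 12

Standard divisor 743536/24 ≈ 30980.667; standard quotas: P3 5.527, P5 6.717, P7 11.756.
Rounding down gives 5, 6, 11 = 22 seats, so the divisor must be adjusted.
With modified divisor 29100: modified quotas P3 5.884, P5 7.151, P7 12.516.
Rounding down: P3 5, P5 7, P7 12 (total 24).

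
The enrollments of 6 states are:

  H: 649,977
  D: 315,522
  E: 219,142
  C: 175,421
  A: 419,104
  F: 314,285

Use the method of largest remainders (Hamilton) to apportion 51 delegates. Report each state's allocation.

Total 2093451; standard divisor 2093451/51 ≈ 41048.059.
Standard quotas: H 15.8345, D 7.6866, E 5.3387, C 4.2736, A 10.2101, F 7.6565.
Lower quotas: H 15, D 7, E 5, C 4, A 10, F 7 (sum 48, leaving 3 seats).
Remainders in descending order: H 0.8345, D 0.6866, F 0.6565, E 0.3387, C 0.2736, A 0.2101.
Largest remainders: H, D, F receive the extra seats.

H: 16, D: 8, E: 5, C: 4, A: 10, F: 8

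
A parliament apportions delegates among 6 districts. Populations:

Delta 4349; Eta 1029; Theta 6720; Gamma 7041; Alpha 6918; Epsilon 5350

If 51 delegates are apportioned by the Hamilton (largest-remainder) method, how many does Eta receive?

Standard divisor: 31407 ÷ 51 ≈ 615.824.
Standard quotas: Delta 7.0621, Eta 1.6709, Theta 10.9122, Gamma 11.4335, Alpha 11.2337, Epsilon 8.6876.
Lower quotas: Delta 7, Eta 1, Theta 10, Gamma 11, Alpha 11, Epsilon 8 (sum 48, leaving 3 seats).
Remainders in descending order: Theta 0.9122, Epsilon 0.6876, Eta 0.6709, Gamma 0.4335, Alpha 0.2337, Delta 0.0621.
The surplus seats go to Theta, Epsilon, Eta.
Eta receives 2.

2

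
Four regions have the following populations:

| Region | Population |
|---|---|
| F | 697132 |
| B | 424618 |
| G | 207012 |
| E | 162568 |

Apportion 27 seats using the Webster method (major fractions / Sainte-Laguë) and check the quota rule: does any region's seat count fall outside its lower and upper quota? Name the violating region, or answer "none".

none

Standard quotas: F 12.621, B 7.688, G 3.748, E 2.943.
Webster allocation: F 12, B 8, G 4, E 3.
Every allocation lies between the lower and upper quota.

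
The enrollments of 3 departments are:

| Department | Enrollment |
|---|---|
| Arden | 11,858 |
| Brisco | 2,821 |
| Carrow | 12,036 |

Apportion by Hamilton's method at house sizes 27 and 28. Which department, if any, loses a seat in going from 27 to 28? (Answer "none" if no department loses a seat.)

At 27 seats: Arden 12, Brisco 3, Carrow 12.
At 28 seats: Arden 12, Brisco 3, Carrow 13.
No department's allocation decreased.

none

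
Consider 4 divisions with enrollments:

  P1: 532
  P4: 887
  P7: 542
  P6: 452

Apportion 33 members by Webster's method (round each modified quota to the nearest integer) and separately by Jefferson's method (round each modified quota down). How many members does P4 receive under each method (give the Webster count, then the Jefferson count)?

12 and 13

Webster: P1 7, P4 12, P7 8, P6 6.
Jefferson: P1 7, P4 13, P7 7, P6 6.
P4 gets 12 under Webster and 13 under Jefferson.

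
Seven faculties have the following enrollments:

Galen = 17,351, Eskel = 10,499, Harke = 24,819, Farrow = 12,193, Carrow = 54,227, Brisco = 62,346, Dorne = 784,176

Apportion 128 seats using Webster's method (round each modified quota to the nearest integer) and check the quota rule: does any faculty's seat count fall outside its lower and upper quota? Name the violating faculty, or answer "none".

Standard quotas: Galen 2.300, Eskel 1.392, Harke 3.290, Farrow 1.616, Carrow 7.188, Brisco 8.264, Dorne 103.949.
Webster allocation: Galen 2, Eskel 1, Harke 3, Farrow 2, Carrow 7, Brisco 8, Dorne 105.
Dorne has quota 103.949 (lower 103, upper 104) but receives 105 — outside the quota interval.

Dorne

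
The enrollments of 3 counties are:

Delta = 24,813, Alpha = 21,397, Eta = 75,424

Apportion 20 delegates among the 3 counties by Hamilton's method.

Standard divisor: 121634 ÷ 20 ≈ 6081.7.
Standard quotas: Delta 4.0799, Alpha 3.5183, Eta 12.4018.
Lower quotas: Delta 4, Alpha 3, Eta 12 (sum 19, leaving 1 seat).
Remainders in descending order: Alpha 0.5183, Eta 0.4018, Delta 0.0799.
Largest remainder: Alpha receives the extra seat.

Delta=4, Alpha=4, Eta=12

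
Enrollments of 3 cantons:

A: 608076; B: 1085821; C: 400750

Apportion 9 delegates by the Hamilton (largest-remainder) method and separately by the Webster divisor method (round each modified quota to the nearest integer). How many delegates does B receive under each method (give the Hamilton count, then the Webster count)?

5 and 4

Hamilton: A 2, B 5, C 2.
Webster: A 3, B 4, C 2.
B gets 5 under Hamilton and 4 under Webster.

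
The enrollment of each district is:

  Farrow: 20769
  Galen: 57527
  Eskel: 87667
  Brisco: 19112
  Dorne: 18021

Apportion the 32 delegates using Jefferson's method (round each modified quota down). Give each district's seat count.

Farrow 3; Galen 9; Eskel 14; Brisco 3; Dorne 3

Standard divisor 203096/32 ≈ 6346.75; standard quotas: Farrow 3.272, Galen 9.064, Eskel 13.813, Brisco 3.011, Dorne 2.839.
Rounding down gives 3, 9, 13, 3, 2 = 30 seats, so the divisor must be adjusted.
With modified divisor 5900: modified quotas Farrow 3.520, Galen 9.750, Eskel 14.859, Brisco 3.239, Dorne 3.054.
Rounding down: Farrow 3, Galen 9, Eskel 14, Brisco 3, Dorne 3 (total 32).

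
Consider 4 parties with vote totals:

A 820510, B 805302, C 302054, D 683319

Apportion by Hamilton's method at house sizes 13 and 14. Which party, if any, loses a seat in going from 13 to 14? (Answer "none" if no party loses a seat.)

At 13 seats: A 4, B 4, C 2, D 3.
At 14 seats: A 4, B 4, C 2, D 4.
No party's allocation decreased.

none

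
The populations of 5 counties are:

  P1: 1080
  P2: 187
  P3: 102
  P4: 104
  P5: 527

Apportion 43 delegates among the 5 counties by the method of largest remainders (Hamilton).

P1 23; P2 4; P3 2; P4 2; P5 12

The standard divisor is 2000/43 ≈ 46.512.
Standard quotas: P1 23.220, P2 4.021, P3 2.193, P4 2.236, P5 11.331.
Lower quotas: P1 23, P2 4, P3 2, P4 2, P5 11 (sum 42, leaving 1 seat).
Remainders in descending order: P5 0.331, P4 0.236, P1 0.220, P3 0.193, P2 0.021.
Largest remainder: P5 receives the extra seat.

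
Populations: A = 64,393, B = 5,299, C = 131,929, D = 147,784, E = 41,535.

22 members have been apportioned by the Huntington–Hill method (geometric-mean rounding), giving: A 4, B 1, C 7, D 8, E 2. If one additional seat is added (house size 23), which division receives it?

C

Priority for the next seat is population ÷ (√(s·(s+1))).
Priorities: A 14398.713, B 3746.959, C 17629.754, D 17416.511, E 16956.593.
Highest priority: C.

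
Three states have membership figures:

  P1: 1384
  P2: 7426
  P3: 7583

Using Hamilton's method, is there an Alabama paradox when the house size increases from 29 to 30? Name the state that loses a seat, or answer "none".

P1

At 29 seats: P1 3, P2 13, P3 13.
At 30 seats: P1 2, P2 14, P3 14.
P1 drops from 3 to 2.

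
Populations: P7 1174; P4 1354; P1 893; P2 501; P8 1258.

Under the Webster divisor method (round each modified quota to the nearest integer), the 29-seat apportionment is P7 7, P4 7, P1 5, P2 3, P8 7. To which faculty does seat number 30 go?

Priority for the next seat is population ÷ (current seats + 0.5).
Priorities: P7 156.533, P4 180.533, P1 162.364, P2 143.143, P8 167.733.
Highest priority: P4.

P4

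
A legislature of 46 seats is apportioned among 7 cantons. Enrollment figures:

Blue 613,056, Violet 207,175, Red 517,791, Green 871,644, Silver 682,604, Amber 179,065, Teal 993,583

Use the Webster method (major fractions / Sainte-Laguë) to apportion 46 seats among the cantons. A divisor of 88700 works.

Blue 7, Violet 2, Red 6, Green 10, Silver 8, Amber 2, Teal 11

With modified divisor 88700: modified quotas Blue 6.912, Violet 2.336, Red 5.838, Green 9.827, Silver 7.696, Amber 2.019, Teal 11.202.
Rounding to the nearest integer: Blue 7, Violet 2, Red 6, Green 10, Silver 8, Amber 2, Teal 11 (total 46).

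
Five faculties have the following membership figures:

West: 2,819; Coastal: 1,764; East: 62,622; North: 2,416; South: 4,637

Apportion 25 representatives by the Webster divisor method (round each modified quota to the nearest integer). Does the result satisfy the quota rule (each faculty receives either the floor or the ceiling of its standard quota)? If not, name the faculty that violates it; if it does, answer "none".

Standard quotas: West 0.949, Coastal 0.594, East 21.083, North 0.813, South 1.561.
Webster allocation: West 1, Coastal 1, East 20, North 1, South 2.
East has quota 21.083 (lower 21, upper 22) but receives 20 — outside the quota interval.

East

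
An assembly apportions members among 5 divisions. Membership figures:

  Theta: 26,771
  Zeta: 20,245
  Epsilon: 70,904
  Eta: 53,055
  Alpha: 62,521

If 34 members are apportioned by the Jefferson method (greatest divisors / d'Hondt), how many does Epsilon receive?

10

Standard divisor 233496/34 ≈ 6867.529; standard quotas: Theta 3.898, Zeta 2.948, Epsilon 10.325, Eta 7.725, Alpha 9.104.
Rounding down gives 3, 2, 10, 7, 9 = 31 seats, so the divisor must be adjusted.
With modified divisor 6500: modified quotas Theta 4.119, Zeta 3.115, Epsilon 10.908, Eta 8.162, Alpha 9.619.
Rounding down: Theta 4, Zeta 3, Epsilon 10, Eta 8, Alpha 9 (total 34).
Epsilon receives 10.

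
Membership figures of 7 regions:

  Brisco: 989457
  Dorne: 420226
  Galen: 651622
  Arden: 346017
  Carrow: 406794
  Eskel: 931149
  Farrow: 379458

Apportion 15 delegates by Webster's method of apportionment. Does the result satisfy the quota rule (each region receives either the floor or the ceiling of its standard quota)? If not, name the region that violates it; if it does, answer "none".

none

Standard quotas: Brisco 3.598, Dorne 1.528, Galen 2.370, Arden 1.258, Carrow 1.479, Eskel 3.386, Farrow 1.380.
Webster allocation: Brisco 4, Dorne 2, Galen 2, Arden 1, Carrow 2, Eskel 3, Farrow 1.
Every allocation lies between the lower and upper quota.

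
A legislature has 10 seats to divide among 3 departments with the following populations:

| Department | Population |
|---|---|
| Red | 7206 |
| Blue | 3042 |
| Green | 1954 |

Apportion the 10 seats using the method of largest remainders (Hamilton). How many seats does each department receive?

The standard divisor is 12202/10 ≈ 1220.2.
Standard quotas: Red 5.9056, Blue 2.4930, Green 1.6014.
Lower quotas: Red 5, Blue 2, Green 1 (sum 8, leaving 2 seats).
Remainders in descending order: Red 0.9056, Green 0.6014, Blue 0.4930.
The surplus seats go to Red, Green.

Red=6, Blue=2, Green=2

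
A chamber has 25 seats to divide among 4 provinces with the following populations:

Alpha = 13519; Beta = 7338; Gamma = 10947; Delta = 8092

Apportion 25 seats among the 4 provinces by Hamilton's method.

Total 39896; standard divisor 39896/25 ≈ 1595.84.
Standard quotas: Alpha 8.4714, Beta 4.5982, Gamma 6.8597, Delta 5.0707.
Lower quotas: Alpha 8, Beta 4, Gamma 6, Delta 5 (sum 23, leaving 2 seats).
Remainders in descending order: Gamma 0.8597, Beta 0.5982, Alpha 0.4714, Delta 0.0707.
Largest remainders: Gamma, Beta receive the extra seats.

Alpha: 8, Beta: 5, Gamma: 7, Delta: 5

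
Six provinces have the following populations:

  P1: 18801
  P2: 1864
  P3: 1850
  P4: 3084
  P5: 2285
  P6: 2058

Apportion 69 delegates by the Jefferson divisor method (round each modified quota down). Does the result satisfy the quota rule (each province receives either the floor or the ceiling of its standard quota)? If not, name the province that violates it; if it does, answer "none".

Standard quotas: P1 43.326, P2 4.296, P3 4.263, P4 7.107, P5 5.266, P6 4.743.
Jefferson allocation: P1 45, P2 4, P3 4, P4 7, P5 5, P6 4.
P1 has quota 43.326 (lower 43, upper 44) but receives 45 — outside the quota interval.

P1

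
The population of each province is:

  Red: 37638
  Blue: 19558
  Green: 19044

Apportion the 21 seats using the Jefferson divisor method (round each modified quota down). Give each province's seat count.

Red 11; Blue 5; Green 5

Standard divisor 76240/21 ≈ 3630.476; standard quotas: Red 10.367, Blue 5.387, Green 5.246.
Rounding down gives 10, 5, 5 = 20 seats, so the divisor must be adjusted.
With modified divisor 3300: modified quotas Red 11.405, Blue 5.927, Green 5.771.
Rounding down: Red 11, Blue 5, Green 5 (total 21).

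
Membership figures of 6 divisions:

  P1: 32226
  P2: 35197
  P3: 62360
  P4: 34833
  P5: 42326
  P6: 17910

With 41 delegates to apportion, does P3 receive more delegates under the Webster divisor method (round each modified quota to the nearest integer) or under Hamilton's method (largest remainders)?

Webster

Webster: P1 6, P2 6, P3 12, P4 6, P5 8, P6 3.
Hamilton: P1 6, P2 7, P3 11, P4 6, P5 8, P6 3.
P3 gets 12 under Webster and 11 under Hamilton.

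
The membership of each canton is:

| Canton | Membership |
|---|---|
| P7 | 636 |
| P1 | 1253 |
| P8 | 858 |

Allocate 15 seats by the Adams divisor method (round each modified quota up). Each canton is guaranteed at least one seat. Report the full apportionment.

Standard divisor 2747/15 ≈ 183.133; standard quotas: P7 3.473, P1 6.842, P8 4.685.
Rounding up gives 4, 7, 5 = 16 seats, so the divisor must be adjusted.
With modified divisor 210: modified quotas P7 3.029, P1 5.967, P8 4.086.
Rounding up: P7 4, P1 6, P8 5 (total 15).

P7 4, P1 6, P8 5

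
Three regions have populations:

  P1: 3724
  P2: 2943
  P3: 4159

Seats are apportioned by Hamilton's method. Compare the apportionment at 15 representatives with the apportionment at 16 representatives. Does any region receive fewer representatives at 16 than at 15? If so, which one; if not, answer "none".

At 15 seats: P1 5, P2 4, P3 6.
At 16 seats: P1 6, P2 4, P3 6.
No region's allocation decreased.

none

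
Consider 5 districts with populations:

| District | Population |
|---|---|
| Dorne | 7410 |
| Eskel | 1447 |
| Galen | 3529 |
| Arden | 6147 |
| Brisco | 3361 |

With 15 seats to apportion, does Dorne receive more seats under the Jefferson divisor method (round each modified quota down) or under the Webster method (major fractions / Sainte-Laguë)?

Jefferson: Dorne 6, Eskel 1, Galen 2, Arden 4, Brisco 2.
Webster: Dorne 5, Eskel 1, Galen 3, Arden 4, Brisco 2.
Dorne gets 6 under Jefferson and 5 under Webster.

Jefferson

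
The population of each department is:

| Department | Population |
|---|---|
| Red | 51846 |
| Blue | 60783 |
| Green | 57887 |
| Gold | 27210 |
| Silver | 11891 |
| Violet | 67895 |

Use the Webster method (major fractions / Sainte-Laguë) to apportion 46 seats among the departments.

Red 9; Blue 10; Green 10; Gold 4; Silver 2; Violet 11

Standard divisor 277512/46 ≈ 6032.87; standard quotas: Red 8.594, Blue 10.075, Green 9.595, Gold 4.510, Silver 1.971, Violet 11.254.
Rounding to the nearest integer gives 9, 10, 10, 5, 2, 11 = 47 seats, so the divisor must be adjusted.
With modified divisor 6079.36: modified quotas Red 8.528, Blue 9.998, Green 9.522, Gold 4.476, Silver 1.956, Violet 11.168.
Rounding to the nearest integer: Red 9, Blue 10, Green 10, Gold 4, Silver 2, Violet 11 (total 46).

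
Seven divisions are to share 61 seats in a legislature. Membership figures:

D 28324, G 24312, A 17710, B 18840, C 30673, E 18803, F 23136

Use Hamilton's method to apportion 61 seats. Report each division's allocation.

D 11; G 9; A 7; B 7; C 11; E 7; F 9

Total 161798; standard divisor 161798/61 ≈ 2652.426.
Standard quotas: D 10.6785, G 9.1659, A 6.6769, B 7.1029, C 11.5641, E 7.0890, F 8.7226.
Lower quotas: D 10, G 9, A 6, B 7, C 11, E 7, F 8 (sum 58, leaving 3 seats).
Remainders in descending order: F 0.7226, D 0.6785, A 0.6769, C 0.5641, G 0.1659, B 0.1029, E 0.0890.
Largest remainders: F, D, A receive the extra seats.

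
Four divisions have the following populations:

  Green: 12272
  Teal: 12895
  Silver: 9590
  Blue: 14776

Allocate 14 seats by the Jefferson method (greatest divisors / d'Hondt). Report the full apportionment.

Green: 3; Teal: 4; Silver: 3; Blue: 4

Standard divisor 49533/14 ≈ 3538.071; standard quotas: Green 3.469, Teal 3.645, Silver 2.711, Blue 4.176.
Rounding down gives 3, 3, 2, 4 = 12 seats, so the divisor must be adjusted.
With modified divisor 3100: modified quotas Green 3.959, Teal 4.160, Silver 3.094, Blue 4.766.
Rounding down: Green 3, Teal 4, Silver 3, Blue 4 (total 14).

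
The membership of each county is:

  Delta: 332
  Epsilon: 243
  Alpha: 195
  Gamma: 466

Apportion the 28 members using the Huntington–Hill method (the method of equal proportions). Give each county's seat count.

With divisor 44.3654: modified quotas Delta 7.483, Epsilon 5.477, Alpha 4.395, Gamma 10.504.
Geometric-mean thresholds: Delta √(7·8)=7.483, Epsilon √(5·6)=5.477, Alpha √(4·5)=4.472, Gamma √(10·11)=10.488.
Each quota rounded against its threshold gives Delta 7, Epsilon 6, Alpha 4, Gamma 11 (total 28).

Delta 7, Epsilon 6, Alpha 4, Gamma 11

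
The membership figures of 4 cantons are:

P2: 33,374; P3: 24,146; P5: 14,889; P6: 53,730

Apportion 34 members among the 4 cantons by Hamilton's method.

P2=9, P3=7, P5=4, P6=14

Total 126139; standard divisor 126139/34 ≈ 3709.971.
Standard quotas: P2 8.9958, P3 6.5084, P5 4.0132, P6 14.4826.
Lower quotas: P2 8, P3 6, P5 4, P6 14 (sum 32, leaving 2 seats).
Remainders in descending order: P2 0.9958, P3 0.5084, P6 0.4826, P5 0.0132.
Largest remainders: P2, P3 receive the extra seats.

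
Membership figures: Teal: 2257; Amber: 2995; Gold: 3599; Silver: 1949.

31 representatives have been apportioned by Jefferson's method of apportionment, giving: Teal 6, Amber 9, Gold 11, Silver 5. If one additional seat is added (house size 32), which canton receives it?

Silver

Priority for the next seat is population ÷ (current seats + 1).
Priorities: Teal 322.429, Amber 299.500, Gold 299.917, Silver 324.833.
Highest priority: Silver.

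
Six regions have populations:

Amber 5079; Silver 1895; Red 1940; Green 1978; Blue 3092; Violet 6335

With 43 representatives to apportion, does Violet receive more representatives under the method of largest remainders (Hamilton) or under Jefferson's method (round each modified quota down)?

Jefferson

Hamilton: Amber 11, Silver 4, Red 4, Green 4, Blue 7, Violet 13.
Jefferson: Amber 11, Silver 4, Red 4, Green 4, Blue 6, Violet 14.
Violet gets 13 under Hamilton and 14 under Jefferson.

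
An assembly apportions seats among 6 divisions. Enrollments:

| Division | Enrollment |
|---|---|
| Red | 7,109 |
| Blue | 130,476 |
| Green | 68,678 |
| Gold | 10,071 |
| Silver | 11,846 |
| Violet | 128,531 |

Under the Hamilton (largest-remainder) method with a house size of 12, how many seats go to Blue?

Standard divisor: 356711 ÷ 12 ≈ 29725.917.
Standard quotas: Red 0.2392, Blue 4.3893, Green 2.3104, Gold 0.3388, Silver 0.3985, Violet 4.3239.
Lower quotas: Red 0, Blue 4, Green 2, Gold 0, Silver 0, Violet 4 (sum 10, leaving 2 seats).
Remainders in descending order: Silver 0.3985, Blue 0.3893, Gold 0.3388, Violet 0.3239, Green 0.3104, Red 0.2392.
The surplus seats go to Silver, Blue.
Blue receives 5.

5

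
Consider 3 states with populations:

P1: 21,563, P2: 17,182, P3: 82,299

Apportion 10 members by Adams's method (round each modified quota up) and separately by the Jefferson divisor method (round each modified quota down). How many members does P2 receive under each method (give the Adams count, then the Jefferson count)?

2 and 1

Adams: P1 2, P2 2, P3 6.
Jefferson: P1 2, P2 1, P3 7.
P2 gets 2 under Adams and 1 under Jefferson.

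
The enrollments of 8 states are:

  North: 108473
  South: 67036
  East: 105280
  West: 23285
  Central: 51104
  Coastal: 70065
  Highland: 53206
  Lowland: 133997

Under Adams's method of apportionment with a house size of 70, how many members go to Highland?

Standard divisor 612446/70 ≈ 8749.229; standard quotas: North 12.398, South 7.662, East 12.033, West 2.661, Central 5.841, Coastal 8.008, Highland 6.081, Lowland 15.315.
Rounding up gives 13, 8, 13, 3, 6, 9, 7, 16 = 75 seats, so the divisor must be adjusted.
With modified divisor 9300: modified quotas North 11.664, South 7.208, East 11.320, West 2.504, Central 5.495, Coastal 7.534, Highland 5.721, Lowland 14.408.
Rounding up: North 12, South 8, East 12, West 3, Central 6, Coastal 8, Highland 6, Lowland 15 (total 70).
Highland receives 6.

6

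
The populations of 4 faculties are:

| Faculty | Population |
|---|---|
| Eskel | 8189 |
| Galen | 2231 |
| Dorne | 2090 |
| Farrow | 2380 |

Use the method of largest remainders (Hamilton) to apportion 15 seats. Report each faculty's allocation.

Eskel 8; Galen 2; Dorne 2; Farrow 3

Total 14890; standard divisor 14890/15 ≈ 992.667.
Standard quotas: Eskel 8.2495, Galen 2.2475, Dorne 2.1054, Farrow 2.3976.
Lower quotas: Eskel 8, Galen 2, Dorne 2, Farrow 2 (sum 14, leaving 1 seat).
Remainders in descending order: Farrow 0.3976, Eskel 0.2495, Galen 0.2475, Dorne 0.1054.
Largest remainder: Farrow receives the extra seat.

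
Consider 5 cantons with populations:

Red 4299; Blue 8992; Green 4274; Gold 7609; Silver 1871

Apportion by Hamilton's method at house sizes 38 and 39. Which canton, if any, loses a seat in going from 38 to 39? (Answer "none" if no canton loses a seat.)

none

At 38 seats: Red 6, Blue 13, Green 6, Gold 11, Silver 2.
At 39 seats: Red 6, Blue 13, Green 6, Gold 11, Silver 3.
No canton's allocation decreased.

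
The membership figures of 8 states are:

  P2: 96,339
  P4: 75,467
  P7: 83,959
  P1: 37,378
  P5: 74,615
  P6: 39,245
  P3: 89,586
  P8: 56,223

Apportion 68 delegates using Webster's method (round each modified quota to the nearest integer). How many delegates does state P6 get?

Standard divisor 552812/68 ≈ 8129.588; standard quotas: P2 11.850, P4 9.283, P7 10.328, P1 4.598, P5 9.178, P6 4.827, P3 11.020, P8 6.916.
Rounding to the nearest integer gives P2 12, P4 9, P7 10, P1 5, P5 9, P6 5, P3 11, P8 7 — total 68, matching the house size, so no adjustment is needed.
P6 receives 5.

5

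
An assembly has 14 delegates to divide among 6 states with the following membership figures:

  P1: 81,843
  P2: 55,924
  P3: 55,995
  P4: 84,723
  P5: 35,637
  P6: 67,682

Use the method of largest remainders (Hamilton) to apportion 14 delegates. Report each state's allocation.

Total 381804; standard divisor 381804/14 ≈ 27271.714.
Standard quotas: P1 3.0010, P2 2.0506, P3 2.0532, P4 3.1066, P5 1.3067, P6 2.4818.
Lower quotas: P1 3, P2 2, P3 2, P4 3, P5 1, P6 2 (sum 13, leaving 1 seat).
Remainders in descending order: P6 0.4818, P5 0.3067, P4 0.1066, P3 0.0532, P2 0.0506, P1 0.0010.
Largest remainder: P6 receives the extra seat.

P1: 3; P2: 2; P3: 2; P4: 3; P5: 1; P6: 3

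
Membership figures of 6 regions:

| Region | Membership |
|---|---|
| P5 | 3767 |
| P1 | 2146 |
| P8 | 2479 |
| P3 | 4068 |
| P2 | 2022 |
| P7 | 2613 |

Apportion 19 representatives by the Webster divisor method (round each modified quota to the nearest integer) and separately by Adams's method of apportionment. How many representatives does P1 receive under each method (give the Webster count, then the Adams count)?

Webster: P5 4, P1 2, P8 3, P3 5, P2 2, P7 3.
Adams: P5 4, P1 3, P8 3, P3 4, P2 2, P7 3.
P1 gets 2 under Webster and 3 under Adams.

2 and 3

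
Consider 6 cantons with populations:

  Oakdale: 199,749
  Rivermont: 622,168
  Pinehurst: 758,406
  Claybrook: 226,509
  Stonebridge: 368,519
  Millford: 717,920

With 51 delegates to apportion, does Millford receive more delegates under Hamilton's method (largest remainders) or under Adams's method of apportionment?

Hamilton: Oakdale 4, Rivermont 11, Pinehurst 13, Claybrook 4, Stonebridge 6, Millford 13.
Adams: Oakdale 4, Rivermont 11, Pinehurst 13, Claybrook 4, Stonebridge 7, Millford 12.
Millford gets 13 under Hamilton and 12 under Adams.

Hamilton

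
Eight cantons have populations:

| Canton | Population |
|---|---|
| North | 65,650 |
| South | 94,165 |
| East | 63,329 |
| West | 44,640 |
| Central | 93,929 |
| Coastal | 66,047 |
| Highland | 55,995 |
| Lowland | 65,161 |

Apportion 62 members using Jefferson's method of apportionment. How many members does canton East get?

7

Standard divisor 548916/62 ≈ 8853.484; standard quotas: North 7.415, South 10.636, East 7.153, West 5.042, Central 10.609, Coastal 7.460, Highland 6.325, Lowland 7.360.
Rounding down gives 7, 10, 7, 5, 10, 7, 6, 7 = 59 seats, so the divisor must be adjusted.
With modified divisor 8230: modified quotas North 7.977, South 11.442, East 7.695, West 5.424, Central 11.413, Coastal 8.025, Highland 6.804, Lowland 7.917.
Rounding down: North 7, South 11, East 7, West 5, Central 11, Coastal 8, Highland 6, Lowland 7 (total 62).
East receives 7.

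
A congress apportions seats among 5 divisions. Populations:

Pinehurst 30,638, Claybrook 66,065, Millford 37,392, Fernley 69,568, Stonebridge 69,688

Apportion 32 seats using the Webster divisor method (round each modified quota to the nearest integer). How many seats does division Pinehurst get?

4

Standard divisor 273351/32 ≈ 8542.219; standard quotas: Pinehurst 3.587, Claybrook 7.734, Millford 4.377, Fernley 8.144, Stonebridge 8.158.
Rounding to the nearest integer gives Pinehurst 4, Claybrook 8, Millford 4, Fernley 8, Stonebridge 8 — total 32, matching the house size, so no adjustment is needed.
Pinehurst receives 4.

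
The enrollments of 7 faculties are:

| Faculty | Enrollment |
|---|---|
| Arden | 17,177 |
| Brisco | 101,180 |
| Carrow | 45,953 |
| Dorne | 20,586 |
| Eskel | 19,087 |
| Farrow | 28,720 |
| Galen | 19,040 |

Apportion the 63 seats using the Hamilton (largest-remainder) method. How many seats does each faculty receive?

Arden 4, Brisco 25, Carrow 12, Dorne 5, Eskel 5, Farrow 7, Galen 5

Standard divisor: 251743 ÷ 63 ≈ 3995.921.
Standard quotas: Arden 4.2986, Brisco 25.3208, Carrow 11.5000, Dorne 5.1518, Eskel 4.7766, Farrow 7.1873, Galen 4.7649.
Lower quotas: Arden 4, Brisco 25, Carrow 11, Dorne 5, Eskel 4, Farrow 7, Galen 4 (sum 60, leaving 3 seats).
Remainders in descending order: Eskel 0.7766, Galen 0.7649, Carrow 0.5000, Brisco 0.3208, Arden 0.2986, Farrow 0.1873, Dorne 0.1518.
The surplus seats go to Eskel, Galen, Carrow.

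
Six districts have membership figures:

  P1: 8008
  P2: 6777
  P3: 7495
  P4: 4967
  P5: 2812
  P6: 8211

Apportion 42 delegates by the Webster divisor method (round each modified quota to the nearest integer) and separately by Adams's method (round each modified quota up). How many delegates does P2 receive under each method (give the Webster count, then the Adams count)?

Webster: P1 9, P2 8, P3 8, P4 5, P5 3, P6 9.
Adams: P1 9, P2 7, P3 8, P4 6, P5 3, P6 9.
P2 gets 8 under Webster and 7 under Adams.

8 and 7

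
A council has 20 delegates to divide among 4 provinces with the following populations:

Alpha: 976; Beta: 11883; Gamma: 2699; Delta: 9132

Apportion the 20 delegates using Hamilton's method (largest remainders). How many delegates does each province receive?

Alpha: 1, Beta: 10, Gamma: 2, Delta: 7

Standard divisor: 24690 ÷ 20 ≈ 1234.5.
Standard quotas: Alpha 0.7906, Beta 9.6258, Gamma 2.1863, Delta 7.3973.
Lower quotas: Alpha 0, Beta 9, Gamma 2, Delta 7 (sum 18, leaving 2 seats).
Remainders in descending order: Alpha 0.7906, Beta 0.6258, Delta 0.3973, Gamma 0.1863.
The surplus seats go to Alpha, Beta.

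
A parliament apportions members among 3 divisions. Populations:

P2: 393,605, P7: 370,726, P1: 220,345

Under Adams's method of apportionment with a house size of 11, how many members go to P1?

3

Standard divisor 984676/11 ≈ 89516; standard quotas: P2 4.397, P7 4.141, P1 2.462.
Rounding up gives 5, 5, 3 = 13 seats, so the divisor must be adjusted.
With modified divisor 104300: modified quotas P2 3.774, P7 3.554, P1 2.113.
Rounding up: P2 4, P7 4, P1 3 (total 11).
P1 receives 3.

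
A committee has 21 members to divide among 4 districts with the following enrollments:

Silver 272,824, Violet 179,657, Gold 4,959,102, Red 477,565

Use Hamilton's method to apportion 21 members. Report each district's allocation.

Standard divisor: 5889148 ÷ 21 ≈ 280435.619.
Standard quotas: Silver 0.9729, Violet 0.6406, Gold 17.6836, Red 1.7029.
Lower quotas: Silver 0, Violet 0, Gold 17, Red 1 (sum 18, leaving 3 seats).
Remainders in descending order: Silver 0.9729, Red 0.7029, Gold 0.6836, Violet 0.6406.
The surplus seats go to Silver, Red, Gold.

Silver 1, Violet 0, Gold 18, Red 2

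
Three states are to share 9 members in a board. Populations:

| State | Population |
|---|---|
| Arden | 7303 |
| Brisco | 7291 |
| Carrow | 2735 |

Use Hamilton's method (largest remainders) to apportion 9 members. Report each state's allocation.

Arden 4, Brisco 4, Carrow 1

Total 17329; standard divisor 17329/9 ≈ 1925.444.
Standard quotas: Arden 3.7929, Brisco 3.7867, Carrow 1.4205.
Lower quotas: Arden 3, Brisco 3, Carrow 1 (sum 7, leaving 2 seats).
Remainders in descending order: Arden 0.7929, Brisco 0.7867, Carrow 0.4205.
Largest remainders: Arden, Brisco receive the extra seats.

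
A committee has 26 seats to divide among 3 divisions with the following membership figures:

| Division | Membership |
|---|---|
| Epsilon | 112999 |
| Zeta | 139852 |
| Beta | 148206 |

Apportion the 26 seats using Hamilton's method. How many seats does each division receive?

Epsilon: 7; Zeta: 9; Beta: 10

Total 401057; standard divisor 401057/26 ≈ 15425.269.
Standard quotas: Epsilon 7.3256, Zeta 9.0664, Beta 9.6080.
Lower quotas: Epsilon 7, Zeta 9, Beta 9 (sum 25, leaving 1 seat).
Remainders in descending order: Beta 0.6080, Epsilon 0.3256, Zeta 0.0664.
Largest remainder: Beta receives the extra seat.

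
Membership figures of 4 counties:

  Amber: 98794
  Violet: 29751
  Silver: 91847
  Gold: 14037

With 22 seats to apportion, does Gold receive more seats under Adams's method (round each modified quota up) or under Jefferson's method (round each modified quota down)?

Adams: Amber 9, Violet 3, Silver 8, Gold 2.
Jefferson: Amber 9, Violet 3, Silver 9, Gold 1.
Gold gets 2 under Adams and 1 under Jefferson.

Adams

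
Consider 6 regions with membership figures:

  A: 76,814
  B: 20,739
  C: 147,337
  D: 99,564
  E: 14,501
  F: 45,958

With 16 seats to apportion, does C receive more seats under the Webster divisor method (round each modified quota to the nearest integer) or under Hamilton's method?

Webster: A 3, B 1, C 5, D 4, E 1, F 2.
Hamilton: A 3, B 1, C 6, D 4, E 0, F 2.
C gets 5 under Webster and 6 under Hamilton.

Hamilton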